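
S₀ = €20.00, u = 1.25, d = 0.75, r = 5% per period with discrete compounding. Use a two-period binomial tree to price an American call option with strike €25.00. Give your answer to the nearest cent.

€2.04

Risk-neutral probability p = (1 + 0.05 − 0.75)/(1.25 − 0.75) = 0.3000/0.5000 = 0.6000
Terminal stock prices: S_uu = 31.25, S_ud = 18.75, S_dd = 11.25
Terminal payoffs (S − K): max(6.25, 0) = 6.25, max(-6.25, 0) = 0, max(-13.75, 0) = 0
Node u (S = 25): continuation = 1/1.05·[0.6000·6.2500 + 0.4000·0.0000] = 3.5714; exercise value = 0.0000 ≤ continuation, so V_u = 3.5714
Node d (S = 15): continuation = 1/1.05·[0.6000·0.0000 + 0.4000·0.0000] = 0.0000; exercise value = 0.0000 ≤ continuation, so V_d = 0.0000
Node 0 (S = 20): continuation = 1/1.05·[0.6000·3.5714 + 0.4000·0.0000] = 2.0408; exercise value = 0.0000 ≤ continuation, so V_0 = 2.0408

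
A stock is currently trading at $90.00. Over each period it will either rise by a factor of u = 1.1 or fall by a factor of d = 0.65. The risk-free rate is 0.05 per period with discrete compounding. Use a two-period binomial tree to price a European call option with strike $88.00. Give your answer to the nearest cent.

Risk-neutral probability p = (1 + 0.05 − 0.65)/(1.1 − 0.65) = 0.4000/0.4500 = 0.8889
Terminal stock prices: S_uu = 108.9, S_ud = 64.35, S_dd = 38.03
Terminal payoffs (S − K): max(20.9, 0) = 20.9, max(-23.65, 0) = 0, max(-49.97, 0) = 0
Node u (S = 99): V_u = 1/1.05·[0.8889·20.9000 + 0.1111·0.0000] = 17.6931
Node d (S = 58.5): V_d = 1/1.05·[0.8889·0.0000 + 0.1111·0.0000] = 0.0000
Node 0 (S = 90): V_0 = 1/1.05·[0.8889·17.6931 + 0.1111·0.0000] = 14.9783

$14.98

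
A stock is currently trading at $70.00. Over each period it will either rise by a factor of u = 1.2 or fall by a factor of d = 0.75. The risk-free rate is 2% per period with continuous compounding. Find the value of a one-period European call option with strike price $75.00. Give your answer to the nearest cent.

$5.30

Risk-neutral probability p = (e^0.02 − 0.75)/(1.2 − 0.75) = 0.2702/0.4500 = 0.6004
Terminal stock prices: S_u = 84, S_d = 52.5
Terminal payoffs (S − K): max(9, 0) = 9, max(-22.5, 0) = 0
Node 0 (S = 70): V_0 = e^(−0.02)·[0.6004·9.0000 + 0.3996·0.0000] = 5.2970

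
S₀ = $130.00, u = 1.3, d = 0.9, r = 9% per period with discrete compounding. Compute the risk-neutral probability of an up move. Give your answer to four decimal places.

p = 0.4750

Risk-neutral probability p = (1 + 0.09 − 0.9)/(1.3 − 0.9) = 0.1900/0.4000 = 0.4750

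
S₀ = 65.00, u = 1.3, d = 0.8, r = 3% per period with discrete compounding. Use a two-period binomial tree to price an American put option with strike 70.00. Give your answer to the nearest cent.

Risk-neutral probability p = (1 + 0.03 − 0.8)/(1.3 − 0.8) = 0.2300/0.5000 = 0.4600
Terminal stock prices: S_uu = 109.9, S_ud = 67.6, S_dd = 41.6
Terminal payoffs (K − S): max(-39.85, 0) = 0, max(2.4, 0) = 2.4, max(28.4, 0) = 28.4
Node u (S = 84.5): continuation = 1/1.03·[0.4600·0.0000 + 0.5400·2.4000] = 1.2583; exercise value = 0.0000 ≤ continuation, so V_u = 1.2583
Node d (S = 52): continuation = 1/1.03·[0.4600·2.4000 + 0.5400·28.4000] = 15.9612; exercise value = 18.0000 > continuation, so V_d = 18.0000 (exercise)
Node 0 (S = 65): continuation = 1/1.03·[0.4600·1.2583 + 0.5400·18.0000] = 9.9988; exercise value = 5.0000 ≤ continuation, so V_0 = 9.9988

10.00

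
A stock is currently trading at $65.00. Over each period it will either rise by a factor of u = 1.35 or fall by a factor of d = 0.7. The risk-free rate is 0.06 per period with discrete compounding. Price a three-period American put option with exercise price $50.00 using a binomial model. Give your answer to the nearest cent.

Risk-neutral probability p = (1 + 0.06 − 0.7)/(1.35 − 0.7) = 0.3600/0.6500 = 0.5538
Terminal stock prices: S_uuu = 159.9, S_uud = 82.92, S_udd = 43, S_ddd = 22.29
Terminal payoffs (K − S): max(-109.9, 0) = 0, max(-32.92, 0) = 0, max(7.003, 0) = 7.003, max(27.71, 0) = 27.71
Node uu (S = 118.5): continuation = 1/1.06·[0.5538·0.0000 + 0.4462·0.0000] = 0.0000; exercise value = 0.0000 ≤ continuation, so V_uu = 0.0000
Node ud (S = 61.42): continuation = 1/1.06·[0.5538·0.0000 + 0.4462·7.0025] = 2.9474; exercise value = 0.0000 ≤ continuation, so V_ud = 2.9474
Node dd (S = 31.85): continuation = 1/1.06·[0.5538·7.0025 + 0.4462·27.7050] = 15.3198; exercise value = 18.1500 > continuation, so V_dd = 18.1500 (exercise)
Node u (S = 87.75): continuation = 1/1.06·[0.5538·0.0000 + 0.4462·2.9474] = 1.2405; exercise value = 0.0000 ≤ continuation, so V_u = 1.2405
Node d (S = 45.5): continuation = 1/1.06·[0.5538·2.9474 + 0.4462·18.1500] = 9.1793; exercise value = 4.5000 ≤ continuation, so V_d = 9.1793
Node 0 (S = 65): continuation = 1/1.06·[0.5538·1.2405 + 0.4462·9.1793] = 4.5117; exercise value = 0.0000 ≤ continuation, so V_0 = 4.5117

$4.51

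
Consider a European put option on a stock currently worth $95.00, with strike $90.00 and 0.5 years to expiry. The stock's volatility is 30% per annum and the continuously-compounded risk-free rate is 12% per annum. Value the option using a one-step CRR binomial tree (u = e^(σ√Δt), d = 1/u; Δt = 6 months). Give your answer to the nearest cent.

$5.06

CRR parameters: u = e^(σ√Δt) = e^(0.3·√0.5) = 1.2363, d = 1/u = 0.8089
Per-period rate: rΔt = 0.12·0.5 = 0.06, so R = e^0.06 = 1.0618
Risk-neutral probability p = (e^0.06 − 0.8089)/(1.2363 − 0.8089) = 0.2530/0.4275 = 0.5918
Terminal stock prices: S_u = 117.4, S_d = 76.84
Terminal payoffs (K − S): max(-27.45, 0) = 0, max(13.16, 0) = 13.16
Node 0 (S = 95): V_0 = e^(−0.06)·[0.5918·0.0000 + 0.4082·13.1585] = 5.0582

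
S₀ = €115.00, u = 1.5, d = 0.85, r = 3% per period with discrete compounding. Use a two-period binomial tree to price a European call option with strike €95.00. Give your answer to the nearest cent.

Risk-neutral probability p = (1 + 0.03 − 0.85)/(1.5 − 0.85) = 0.1800/0.6500 = 0.2769
Terminal stock prices: S_uu = 258.8, S_ud = 146.6, S_dd = 83.09
Terminal payoffs (S − K): max(163.8, 0) = 163.8, max(51.62, 0) = 51.62, max(-11.91, 0) = 0
Node u (S = 172.5): V_u = 1/1.03·[0.2769·163.7500 + 0.7231·51.6250] = 80.2670
Node d (S = 97.75): V_d = 1/1.03·[0.2769·51.6250 + 0.7231·0.0000] = 13.8798
Node 0 (S = 115): V_0 = 1/1.03·[0.2769·80.2670 + 0.7231·13.8798] = 31.3242

€31.32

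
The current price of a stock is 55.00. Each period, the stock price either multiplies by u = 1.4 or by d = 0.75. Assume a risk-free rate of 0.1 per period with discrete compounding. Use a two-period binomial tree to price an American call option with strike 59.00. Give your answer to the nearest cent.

Risk-neutral probability p = (1 + 0.1 − 0.75)/(1.4 − 0.75) = 0.3500/0.6500 = 0.5385
Terminal stock prices: S_uu = 107.8, S_ud = 57.75, S_dd = 30.94
Terminal payoffs (S − K): max(48.8, 0) = 48.8, max(-1.25, 0) = 0, max(-28.06, 0) = 0
Node u (S = 77): continuation = 1/1.1·[0.5385·48.8000 + 0.4615·0.0000] = 23.8881; exercise value = 18.0000 ≤ continuation, so V_u = 23.8881
Node d (S = 41.25): continuation = 1/1.1·[0.5385·0.0000 + 0.4615·0.0000] = 0.0000; exercise value = 0.0000 ≤ continuation, so V_d = 0.0000
Node 0 (S = 55): continuation = 1/1.1·[0.5385·23.8881 + 0.4615·0.0000] = 11.6935; exercise value = 0.0000 ≤ continuation, so V_0 = 11.6935

11.69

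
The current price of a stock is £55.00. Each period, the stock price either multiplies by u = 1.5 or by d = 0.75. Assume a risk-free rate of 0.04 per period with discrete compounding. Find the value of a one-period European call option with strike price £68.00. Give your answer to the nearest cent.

£5.39

Risk-neutral probability p = (1 + 0.04 − 0.75)/(1.5 − 0.75) = 0.2900/0.7500 = 0.3867
Terminal stock prices: S_u = 82.5, S_d = 41.25
Terminal payoffs (S − K): max(14.5, 0) = 14.5, max(-26.75, 0) = 0
Node 0 (S = 55): V_0 = 1/1.04·[0.3867·14.5000 + 0.6133·0.0000] = 5.3910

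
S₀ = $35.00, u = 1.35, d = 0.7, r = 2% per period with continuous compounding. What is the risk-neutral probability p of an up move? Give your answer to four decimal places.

p = 0.4926

Risk-neutral probability p = (e^0.02 − 0.7)/(1.35 − 0.7) = 0.3202/0.6500 = 0.4926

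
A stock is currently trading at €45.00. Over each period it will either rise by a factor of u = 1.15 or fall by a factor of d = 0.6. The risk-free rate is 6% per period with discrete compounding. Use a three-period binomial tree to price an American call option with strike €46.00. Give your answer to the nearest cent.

€11.02

Risk-neutral probability p = (1 + 0.06 − 0.6)/(1.15 − 0.6) = 0.4600/0.5500 = 0.8364
Terminal stock prices: S_uuu = 68.44, S_uud = 35.71, S_udd = 18.63, S_ddd = 9.72
Terminal payoffs (S − K): max(22.44, 0) = 22.44, max(-10.29, 0) = 0, max(-27.37, 0) = 0, max(-36.28, 0) = 0
Node uu (S = 59.51): continuation = 1/1.06·[0.8364·22.4394 + 0.1636·0.0000] = 17.7052; exercise value = 13.5125 ≤ continuation, so V_uu = 17.7052
Node ud (S = 31.05): continuation = 1/1.06·[0.8364·0.0000 + 0.1636·0.0000] = 0.0000; exercise value = 0.0000 ≤ continuation, so V_ud = 0.0000
Node dd (S = 16.2): continuation = 1/1.06·[0.8364·0.0000 + 0.1636·0.0000] = 0.0000; exercise value = 0.0000 ≤ continuation, so V_dd = 0.0000
Node u (S = 51.75): continuation = 1/1.06·[0.8364·17.7052 + 0.1636·0.0000] = 13.9698; exercise value = 5.7500 ≤ continuation, so V_u = 13.9698
Node d (S = 27): continuation = 1/1.06·[0.8364·0.0000 + 0.1636·0.0000] = 0.0000; exercise value = 0.0000 ≤ continuation, so V_d = 0.0000
Node 0 (S = 45): continuation = 1/1.06·[0.8364·13.9698 + 0.1636·0.0000] = 11.0225; exercise value = 0.0000 ≤ continuation, so V_0 = 11.0225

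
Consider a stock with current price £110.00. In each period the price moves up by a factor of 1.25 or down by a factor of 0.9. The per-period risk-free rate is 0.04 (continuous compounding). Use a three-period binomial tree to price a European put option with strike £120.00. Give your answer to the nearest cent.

£10.84

Risk-neutral probability p = (e^0.04 − 0.9)/(1.25 − 0.9) = 0.1408/0.3500 = 0.4023
Terminal stock prices: S_uuu = 214.8, S_uud = 154.7, S_udd = 111.4, S_ddd = 80.19
Terminal payoffs (K − S): max(-94.84, 0) = 0, max(-34.69, 0) = 0, max(8.625, 0) = 8.625, max(39.81, 0) = 39.81
Node uu (S = 171.9): V_uu = e^(−0.04)·[0.4023·0.0000 + 0.5977·0.0000] = 0.0000
Node ud (S = 123.8): V_ud = e^(−0.04)·[0.4023·0.0000 + 0.5977·8.6250] = 4.9529
Node dd (S = 89.1): V_dd = e^(−0.04)·[0.4023·8.6250 + 0.5977·39.8100] = 26.1947
Node u (S = 137.5): V_u = e^(−0.04)·[0.4023·0.0000 + 0.5977·4.9529] = 2.8442
Node d (S = 99): V_d = e^(−0.04)·[0.4023·4.9529 + 0.5977·26.1947] = 16.9568
Node 0 (S = 110): V_0 = e^(−0.04)·[0.4023·2.8442 + 0.5977·16.9568] = 10.8368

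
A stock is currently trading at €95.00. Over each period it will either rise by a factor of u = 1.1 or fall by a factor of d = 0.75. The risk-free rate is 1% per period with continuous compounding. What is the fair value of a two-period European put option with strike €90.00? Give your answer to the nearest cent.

Risk-neutral probability p = (e^0.01 − 0.75)/(1.1 − 0.75) = 0.2601/0.3500 = 0.7430
Terminal stock prices: S_uu = 115, S_ud = 78.38, S_dd = 53.44
Terminal payoffs (K − S): max(-24.95, 0) = 0, max(11.62, 0) = 11.62, max(36.56, 0) = 36.56
Node u (S = 104.5): V_u = e^(−0.01)·[0.7430·0.0000 + 0.2570·11.6250] = 2.9579
Node d (S = 71.25): V_d = e^(−0.01)·[0.7430·11.6250 + 0.2570·36.5625] = 17.8545
Node 0 (S = 95): V_0 = e^(−0.01)·[0.7430·2.9579 + 0.2570·17.8545] = 6.7188

€6.72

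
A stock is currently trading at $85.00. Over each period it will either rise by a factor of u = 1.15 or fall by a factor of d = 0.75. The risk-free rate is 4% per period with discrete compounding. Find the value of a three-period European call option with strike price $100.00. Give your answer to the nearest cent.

Risk-neutral probability p = (1 + 0.04 − 0.75)/(1.15 − 0.75) = 0.2900/0.4000 = 0.7250
Terminal stock prices: S_uuu = 129.3, S_uud = 84.31, S_udd = 54.98, S_ddd = 35.86
Terminal payoffs (S − K): max(29.27, 0) = 29.27, max(-15.69, 0) = 0, max(-45.02, 0) = 0, max(-64.14, 0) = 0
Node uu (S = 112.4): V_uu = 1/1.04·[0.7250·29.2744 + 0.2750·0.0000] = 20.4076
Node ud (S = 73.31): V_ud = 1/1.04·[0.7250·0.0000 + 0.2750·0.0000] = 0.0000
Node dd (S = 47.81): V_dd = 1/1.04·[0.7250·0.0000 + 0.2750·0.0000] = 0.0000
Node u (S = 97.75): V_u = 1/1.04·[0.7250·20.4076 + 0.2750·0.0000] = 14.2265
Node d (S = 63.75): V_d = 1/1.04·[0.7250·0.0000 + 0.2750·0.0000] = 0.0000
Node 0 (S = 85): V_0 = 1/1.04·[0.7250·14.2265 + 0.2750·0.0000] = 9.9175

$9.92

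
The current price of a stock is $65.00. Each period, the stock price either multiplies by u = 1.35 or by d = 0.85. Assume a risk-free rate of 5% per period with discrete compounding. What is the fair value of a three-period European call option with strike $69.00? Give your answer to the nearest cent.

$12.91

Risk-neutral probability p = (1 + 0.05 − 0.85)/(1.35 − 0.85) = 0.2000/0.5000 = 0.4000
Terminal stock prices: S_uuu = 159.9, S_uud = 100.7, S_udd = 63.4, S_ddd = 39.92
Terminal payoffs (S − K): max(90.92, 0) = 90.92, max(31.69, 0) = 31.69, max(-5.601, 0) = 0, max(-29.08, 0) = 0
Node uu (S = 118.5): V_uu = 1/1.05·[0.4000·90.9244 + 0.6000·31.6931] = 52.7482
Node ud (S = 74.59): V_ud = 1/1.05·[0.4000·31.6931 + 0.6000·0.0000] = 12.0736
Node dd (S = 46.96): V_dd = 1/1.05·[0.4000·0.0000 + 0.6000·0.0000] = 0.0000
Node u (S = 87.75): V_u = 1/1.05·[0.4000·52.7482 + 0.6000·12.0736] = 26.9937
Node d (S = 55.25): V_d = 1/1.05·[0.4000·12.0736 + 0.6000·0.0000] = 4.5995
Node 0 (S = 65): V_0 = 1/1.05·[0.4000·26.9937 + 0.6000·4.5995] = 12.9116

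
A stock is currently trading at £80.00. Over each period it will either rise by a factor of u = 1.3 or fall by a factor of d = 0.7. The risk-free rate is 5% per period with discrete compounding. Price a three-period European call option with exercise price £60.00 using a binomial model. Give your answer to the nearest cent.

Risk-neutral probability p = (1 + 0.05 − 0.7)/(1.3 − 0.7) = 0.3500/0.6000 = 0.5833
Terminal stock prices: S_uuu = 175.8, S_uud = 94.64, S_udd = 50.96, S_ddd = 27.44
Terminal payoffs (S − K): max(115.8, 0) = 115.8, max(34.64, 0) = 34.64, max(-9.04, 0) = 0, max(-32.56, 0) = 0
Node uu (S = 135.2): V_uu = 1/1.05·[0.5833·115.7600 + 0.4167·34.6400] = 78.0571
Node ud (S = 72.8): V_ud = 1/1.05·[0.5833·34.6400 + 0.4167·0.0000] = 19.2444
Node dd (S = 39.2): V_dd = 1/1.05·[0.5833·0.0000 + 0.4167·0.0000] = 0.0000
Node u (S = 104): V_u = 1/1.05·[0.5833·78.0571 + 0.4167·19.2444] = 51.0018
Node d (S = 56): V_d = 1/1.05·[0.5833·19.2444 + 0.4167·0.0000] = 10.6914
Node 0 (S = 80): V_0 = 1/1.05·[0.5833·51.0018 + 0.4167·10.6914] = 32.5769

£32.58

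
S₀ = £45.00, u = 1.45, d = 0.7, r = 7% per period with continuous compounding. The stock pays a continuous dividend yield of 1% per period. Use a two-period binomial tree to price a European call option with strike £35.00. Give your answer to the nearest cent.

£16.70

Per-period risk-free factor R = e^0.07 = 1.0725; dividend-adjusted growth = e^(0.07−0.01) = 1.0618.
Risk-neutral probability p = (1.0618 − 0.7)/(1.45 − 0.7) = 0.3618/0.7500 = 0.4824
Terminal stock prices: S_uu = 94.61, S_ud = 45.67, S_dd = 22.05
Terminal payoffs (S − K): max(59.61, 0) = 59.61, max(10.67, 0) = 10.67, max(-12.95, 0) = 0
Node u (S = 65.25): V_u = e^(−0.07)·[0.4824·59.6125 + 0.5176·10.6750] = 31.9670
Node d (S = 31.5): V_d = e^(−0.07)·[0.4824·10.6750 + 0.5176·0.0000] = 4.8020
Node 0 (S = 45): V_0 = e^(−0.07)·[0.4824·31.9670 + 0.5176·4.8020] = 16.6970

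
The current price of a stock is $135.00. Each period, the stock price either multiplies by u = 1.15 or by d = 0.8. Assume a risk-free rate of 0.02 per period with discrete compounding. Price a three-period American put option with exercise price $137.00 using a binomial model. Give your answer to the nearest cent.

Risk-neutral probability p = (1 + 0.02 − 0.8)/(1.15 − 0.8) = 0.2200/0.3500 = 0.6286
Terminal stock prices: S_uuu = 205.3, S_uud = 142.8, S_udd = 99.36, S_ddd = 69.12
Terminal payoffs (K − S): max(-68.32, 0) = 0, max(-5.83, 0) = 0, max(37.64, 0) = 37.64, max(67.88, 0) = 67.88
Node uu (S = 178.5): continuation = 1/1.02·[0.6286·0.0000 + 0.3714·0.0000] = 0.0000; exercise value = 0.0000 ≤ continuation, so V_uu = 0.0000
Node ud (S = 124.2): continuation = 1/1.02·[0.6286·0.0000 + 0.3714·37.6400] = 13.7064; exercise value = 12.8000 ≤ continuation, so V_ud = 13.7064
Node dd (S = 86.4): continuation = 1/1.02·[0.6286·37.6400 + 0.3714·67.8800] = 47.9137; exercise value = 50.6000 > continuation, so V_dd = 50.6000 (exercise)
Node u (S = 155.2): continuation = 1/1.02·[0.6286·0.0000 + 0.3714·13.7064] = 4.9911; exercise value = 0.0000 ≤ continuation, so V_u = 4.9911
Node d (S = 108): continuation = 1/1.02·[0.6286·13.7064 + 0.3714·50.6000] = 26.8723; exercise value = 29.0000 > continuation, so V_d = 29.0000 (exercise)
Node 0 (S = 135): continuation = 1/1.02·[0.6286·4.9911 + 0.3714·29.0000] = 13.6360; exercise value = 2.0000 ≤ continuation, so V_0 = 13.6360

$13.64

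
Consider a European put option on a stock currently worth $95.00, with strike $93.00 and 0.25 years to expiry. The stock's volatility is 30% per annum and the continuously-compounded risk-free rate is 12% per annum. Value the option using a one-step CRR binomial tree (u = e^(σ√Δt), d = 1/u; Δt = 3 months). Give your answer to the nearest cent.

$4.76

CRR parameters: u = e^(σ√Δt) = e^(0.3·√0.25) = 1.1618, d = 1/u = 0.8607
Per-period rate: rΔt = 0.12·0.25 = 0.03, so R = e^0.03 = 1.0305
Risk-neutral probability p = (e^0.03 − 0.8607)/(1.1618 − 0.8607) = 0.1697/0.3011 = 0.5637
Terminal stock prices: S_u = 110.4, S_d = 81.77
Terminal payoffs (K − S): max(-17.37, 0) = 0, max(11.23, 0) = 11.23
Node 0 (S = 95): V_0 = e^(−0.03)·[0.5637·0.0000 + 0.4363·11.2327] = 4.7559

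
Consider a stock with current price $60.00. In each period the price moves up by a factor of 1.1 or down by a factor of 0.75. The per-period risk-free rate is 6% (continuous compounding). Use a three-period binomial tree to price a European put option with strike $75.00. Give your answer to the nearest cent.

Risk-neutral probability p = (e^0.06 − 0.75)/(1.1 − 0.75) = 0.3118/0.3500 = 0.8910
Terminal stock prices: S_uuu = 79.86, S_uud = 54.45, S_udd = 37.12, S_ddd = 25.31
Terminal payoffs (K − S): max(-4.86, 0) = 0, max(20.55, 0) = 20.55, max(37.88, 0) = 37.88, max(49.69, 0) = 49.69
Node uu (S = 72.6): V_uu = e^(−0.06)·[0.8910·0.0000 + 0.1090·20.5500] = 2.1102
Node ud (S = 49.5): V_ud = e^(−0.06)·[0.8910·20.5500 + 0.1090·37.8750] = 21.1323
Node dd (S = 33.75): V_dd = e^(−0.06)·[0.8910·37.8750 + 0.1090·49.6875] = 36.8823
Node u (S = 66): V_u = e^(−0.06)·[0.8910·2.1102 + 0.1090·21.1323] = 3.9407
Node d (S = 45): V_d = e^(−0.06)·[0.8910·21.1323 + 0.1090·36.8823] = 21.5190
Node 0 (S = 60): V_0 = e^(−0.06)·[0.8910·3.9407 + 0.1090·21.5190] = 5.5163

$5.52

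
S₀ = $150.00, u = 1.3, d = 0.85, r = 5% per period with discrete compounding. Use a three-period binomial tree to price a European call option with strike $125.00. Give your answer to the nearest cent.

$46.89

Risk-neutral probability p = (1 + 0.05 − 0.85)/(1.3 − 0.85) = 0.2000/0.4500 = 0.4444
Terminal stock prices: S_uuu = 329.6, S_uud = 215.5, S_udd = 140.9, S_ddd = 92.12
Terminal payoffs (S − K): max(204.6, 0) = 204.6, max(90.48, 0) = 90.48, max(15.89, 0) = 15.89, max(-32.88, 0) = 0
Node uu (S = 253.5): V_uu = 1/1.05·[0.4444·204.5500 + 0.5556·90.4750] = 134.4524
Node ud (S = 165.8): V_ud = 1/1.05·[0.4444·90.4750 + 0.5556·15.8875] = 46.7024
Node dd (S = 108.4): V_dd = 1/1.05·[0.4444·15.8875 + 0.5556·0.0000] = 6.7249
Node u (S = 195): V_u = 1/1.05·[0.4444·134.4524 + 0.5556·46.7024] = 81.6213
Node d (S = 127.5): V_d = 1/1.05·[0.4444·46.7024 + 0.5556·6.7249] = 23.3263
Node 0 (S = 150): V_0 = 1/1.05·[0.4444·81.6213 + 0.5556·23.3263] = 46.8907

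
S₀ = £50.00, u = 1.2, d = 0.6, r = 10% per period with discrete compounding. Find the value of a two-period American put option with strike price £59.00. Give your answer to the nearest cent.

£9.00

Risk-neutral probability p = (1 + 0.1 − 0.6)/(1.2 − 0.6) = 0.5000/0.6000 = 0.8333
Terminal stock prices: S_uu = 72, S_ud = 36, S_dd = 18
Terminal payoffs (K − S): max(-13, 0) = 0, max(23, 0) = 23, max(41, 0) = 41
Node u (S = 60): continuation = 1/1.1·[0.8333·0.0000 + 0.1667·23.0000] = 3.4848; exercise value = 0.0000 ≤ continuation, so V_u = 3.4848
Node d (S = 30): continuation = 1/1.1·[0.8333·23.0000 + 0.1667·41.0000] = 23.6364; exercise value = 29.0000 > continuation, so V_d = 29.0000 (exercise)
Node 0 (S = 50): continuation = 1/1.1·[0.8333·3.4848 + 0.1667·29.0000] = 7.0340; exercise value = 9.0000 > continuation, so V_0 = 9.0000 (exercise)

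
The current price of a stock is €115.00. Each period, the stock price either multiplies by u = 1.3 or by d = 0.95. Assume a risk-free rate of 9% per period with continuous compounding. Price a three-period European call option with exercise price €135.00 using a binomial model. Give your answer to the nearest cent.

€17.62

Risk-neutral probability p = (e^0.09 − 0.95)/(1.3 − 0.95) = 0.1442/0.3500 = 0.4119
Terminal stock prices: S_uuu = 252.7, S_uud = 184.6, S_udd = 134.9, S_ddd = 98.6
Terminal payoffs (S − K): max(117.7, 0) = 117.7, max(49.63, 0) = 49.63, max(-0.07625, 0) = 0, max(-36.4, 0) = 0
Node uu (S = 194.4): V_uu = e^(−0.09)·[0.4119·117.6550 + 0.5881·49.6325] = 70.9693
Node ud (S = 142): V_ud = e^(−0.09)·[0.4119·49.6325 + 0.5881·0.0000] = 18.6853
Node dd (S = 103.8): V_dd = e^(−0.09)·[0.4119·0.0000 + 0.5881·0.0000] = 0.0000
Node u (S = 149.5): V_u = e^(−0.09)·[0.4119·70.9693 + 0.5881·18.6853] = 36.7605
Node d (S = 109.2): V_d = e^(−0.09)·[0.4119·18.6853 + 0.5881·0.0000] = 7.0345
Node 0 (S = 115): V_0 = e^(−0.09)·[0.4119·36.7605 + 0.5881·7.0345] = 17.6201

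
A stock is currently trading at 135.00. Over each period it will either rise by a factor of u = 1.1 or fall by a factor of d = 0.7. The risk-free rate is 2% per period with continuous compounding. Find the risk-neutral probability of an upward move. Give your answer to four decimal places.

Risk-neutral probability p = (e^0.02 − 0.7)/(1.1 − 0.7) = 0.3202/0.4000 = 0.8005

p = 0.8005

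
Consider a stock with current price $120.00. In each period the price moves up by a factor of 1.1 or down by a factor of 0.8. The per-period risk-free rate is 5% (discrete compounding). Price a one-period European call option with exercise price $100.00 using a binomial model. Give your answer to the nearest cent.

$25.40

Risk-neutral probability p = (1 + 0.05 − 0.8)/(1.1 − 0.8) = 0.2500/0.3000 = 0.8333
Terminal stock prices: S_u = 132, S_d = 96
Terminal payoffs (S − K): max(32, 0) = 32, max(-4, 0) = 0
Node 0 (S = 120): V_0 = 1/1.05·[0.8333·32.0000 + 0.1667·0.0000] = 25.3968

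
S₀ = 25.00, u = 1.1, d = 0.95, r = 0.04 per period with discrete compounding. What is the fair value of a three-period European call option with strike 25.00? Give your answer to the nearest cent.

3.02

Risk-neutral probability p = (1 + 0.04 − 0.95)/(1.1 − 0.95) = 0.0900/0.1500 = 0.6000
Terminal stock prices: S_uuu = 33.28, S_uud = 28.74, S_udd = 24.82, S_ddd = 21.43
Terminal payoffs (S − K): max(8.275, 0) = 8.275, max(3.738, 0) = 3.738, max(-0.1812, 0) = 0, max(-3.566, 0) = 0
Node uu (S = 30.25): V_uu = 1/1.04·[0.6000·8.2750 + 0.4000·3.7375] = 6.2115
Node ud (S = 26.13): V_ud = 1/1.04·[0.6000·3.7375 + 0.4000·0.0000] = 2.1562
Node dd (S = 22.56): V_dd = 1/1.04·[0.6000·0.0000 + 0.4000·0.0000] = 0.0000
Node u (S = 27.5): V_u = 1/1.04·[0.6000·6.2115 + 0.4000·2.1562] = 4.4129
Node d (S = 23.75): V_d = 1/1.04·[0.6000·2.1562 + 0.4000·0.0000] = 1.2440
Node 0 (S = 25): V_0 = 1/1.04·[0.6000·4.4129 + 0.4000·1.2440] = 3.0244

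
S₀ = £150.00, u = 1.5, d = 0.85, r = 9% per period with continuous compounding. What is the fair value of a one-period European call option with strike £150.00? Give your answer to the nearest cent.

£25.75

Risk-neutral probability p = (e^0.09 − 0.85)/(1.5 − 0.85) = 0.2442/0.6500 = 0.3757
Terminal stock prices: S_u = 225, S_d = 127.5
Terminal payoffs (S − K): max(75, 0) = 75, max(-22.5, 0) = 0
Node 0 (S = 150): V_0 = e^(−0.09)·[0.3757·75.0000 + 0.6243·0.0000] = 25.7491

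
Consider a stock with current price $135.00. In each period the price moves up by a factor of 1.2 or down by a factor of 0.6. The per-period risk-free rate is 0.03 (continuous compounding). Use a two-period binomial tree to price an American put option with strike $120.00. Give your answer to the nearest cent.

$15.05

Risk-neutral probability p = (e^0.03 − 0.6)/(1.2 − 0.6) = 0.4305/0.6000 = 0.7174
Terminal stock prices: S_uu = 194.4, S_ud = 97.2, S_dd = 48.6
Terminal payoffs (K − S): max(-74.4, 0) = 0, max(22.8, 0) = 22.8, max(71.4, 0) = 71.4
Node u (S = 162): continuation = e^(−0.03)·[0.7174·0.0000 + 0.2826·22.8000] = 6.2523; exercise value = 0.0000 ≤ continuation, so V_u = 6.2523
Node d (S = 81): continuation = e^(−0.03)·[0.7174·22.8000 + 0.2826·71.4000] = 35.4535; exercise value = 39.0000 > continuation, so V_d = 39.0000 (exercise)
Node 0 (S = 135): continuation = e^(−0.03)·[0.7174·6.2523 + 0.2826·39.0000] = 15.0477; exercise value = 0.0000 ≤ continuation, so V_0 = 15.0477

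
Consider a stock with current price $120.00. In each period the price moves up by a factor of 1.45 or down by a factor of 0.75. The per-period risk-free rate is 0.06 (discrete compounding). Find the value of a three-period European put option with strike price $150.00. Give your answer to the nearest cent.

Risk-neutral probability p = (1 + 0.06 − 0.75)/(1.45 − 0.75) = 0.3100/0.7000 = 0.4429
Terminal stock prices: S_uuu = 365.8, S_uud = 189.2, S_udd = 97.88, S_ddd = 50.62
Terminal payoffs (K − S): max(-215.8, 0) = 0, max(-39.23, 0) = 0, max(52.12, 0) = 52.12, max(99.38, 0) = 99.38
Node uu (S = 252.3): V_uu = 1/1.06·[0.4429·0.0000 + 0.5571·0.0000] = 0.0000
Node ud (S = 130.5): V_ud = 1/1.06·[0.4429·0.0000 + 0.5571·52.1250] = 27.3972
Node dd (S = 67.5): V_dd = 1/1.06·[0.4429·52.1250 + 0.5571·99.3750] = 74.0094
Node u (S = 174): V_u = 1/1.06·[0.4429·0.0000 + 0.5571·27.3972] = 14.4002
Node d (S = 90): V_d = 1/1.06·[0.4429·27.3972 + 0.5571·74.0094] = 50.3461
Node 0 (S = 120): V_0 = 1/1.06·[0.4429·14.4002 + 0.5571·50.3461] = 32.4785

$32.48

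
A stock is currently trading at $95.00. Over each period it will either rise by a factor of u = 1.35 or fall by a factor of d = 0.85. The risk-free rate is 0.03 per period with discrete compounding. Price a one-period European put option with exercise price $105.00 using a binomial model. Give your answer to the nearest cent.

$15.07

Risk-neutral probability p = (1 + 0.03 − 0.85)/(1.35 − 0.85) = 0.1800/0.5000 = 0.3600
Terminal stock prices: S_u = 128.2, S_d = 80.75
Terminal payoffs (K − S): max(-23.25, 0) = 0, max(24.25, 0) = 24.25
Node 0 (S = 95): V_0 = 1/1.03·[0.3600·0.0000 + 0.6400·24.2500] = 15.0680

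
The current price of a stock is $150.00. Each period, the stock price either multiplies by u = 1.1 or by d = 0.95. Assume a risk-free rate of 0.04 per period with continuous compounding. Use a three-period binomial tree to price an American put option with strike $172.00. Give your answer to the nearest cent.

Risk-neutral probability p = (e^0.04 − 0.95)/(1.1 − 0.95) = 0.0908/0.1500 = 0.6054
Terminal stock prices: S_uuu = 199.7, S_uud = 172.4, S_udd = 148.9, S_ddd = 128.6
Terminal payoffs (K − S): max(-27.65, 0) = 0, max(-0.425, 0) = 0, max(23.09, 0) = 23.09, max(43.39, 0) = 43.39
Node uu (S = 181.5): continuation = e^(−0.04)·[0.6054·0.0000 + 0.3946·0.0000] = 0.0000; exercise value = 0.0000 ≤ continuation, so V_uu = 0.0000
Node ud (S = 156.8): continuation = e^(−0.04)·[0.6054·0.0000 + 0.3946·23.0875] = 8.7530; exercise value = 15.2500 > continuation, so V_ud = 15.2500 (exercise)
Node dd (S = 135.4): continuation = e^(−0.04)·[0.6054·23.0875 + 0.3946·43.3938] = 29.8808; exercise value = 36.6250 > continuation, so V_dd = 36.6250 (exercise)
Node u (S = 165): continuation = e^(−0.04)·[0.6054·0.0000 + 0.3946·15.2500] = 5.7816; exercise value = 7.0000 > continuation, so V_u = 7.0000 (exercise)
Node d (S = 142.5): continuation = e^(−0.04)·[0.6054·15.2500 + 0.3946·36.6250] = 22.7558; exercise value = 29.5000 > continuation, so V_d = 29.5000 (exercise)
Node 0 (S = 150): continuation = e^(−0.04)·[0.6054·7.0000 + 0.3946·29.5000] = 15.2558; exercise value = 22.0000 > continuation, so V_0 = 22.0000 (exercise)

$22.00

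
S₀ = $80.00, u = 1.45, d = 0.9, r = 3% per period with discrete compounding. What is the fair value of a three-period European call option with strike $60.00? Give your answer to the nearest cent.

Risk-neutral probability p = (1 + 0.03 − 0.9)/(1.45 − 0.9) = 0.1300/0.5500 = 0.2364
Terminal stock prices: S_uuu = 243.9, S_uud = 151.4, S_udd = 93.96, S_ddd = 58.32
Terminal payoffs (S − K): max(183.9, 0) = 183.9, max(91.38, 0) = 91.38, max(33.96, 0) = 33.96, max(-1.68, 0) = 0
Node uu (S = 168.2): V_uu = 1/1.03·[0.2364·183.8900 + 0.7636·91.3800] = 109.9476
Node ud (S = 104.4): V_ud = 1/1.03·[0.2364·91.3800 + 0.7636·33.9600] = 46.1476
Node dd (S = 64.8): V_dd = 1/1.03·[0.2364·33.9600 + 0.7636·0.0000] = 7.7931
Node u (S = 116): V_u = 1/1.03·[0.2364·109.9476 + 0.7636·46.1476] = 59.4442
Node d (S = 72): V_d = 1/1.03·[0.2364·46.1476 + 0.7636·7.7931] = 16.3677
Node 0 (S = 80): V_0 = 1/1.03·[0.2364·59.4442 + 0.7636·16.3677] = 25.7761

$25.78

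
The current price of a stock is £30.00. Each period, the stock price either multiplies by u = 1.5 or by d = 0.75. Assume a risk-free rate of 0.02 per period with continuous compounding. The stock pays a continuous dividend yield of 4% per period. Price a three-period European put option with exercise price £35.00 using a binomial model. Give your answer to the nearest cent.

Per-period risk-free factor R = e^0.02 = 1.0202; dividend-adjusted growth = e^(0.02−0.04) = 0.9802.
Risk-neutral probability p = (0.9802 − 0.75)/(1.5 − 0.75) = 0.2302/0.7500 = 0.3069
Terminal stock prices: S_uuu = 101.2, S_uud = 50.62, S_udd = 25.31, S_ddd = 12.66
Terminal payoffs (K − S): max(-66.25, 0) = 0, max(-15.62, 0) = 0, max(9.688, 0) = 9.688, max(22.34, 0) = 22.34
Node uu (S = 67.5): V_uu = e^(−0.02)·[0.3069·0.0000 + 0.6931·0.0000] = 0.0000
Node ud (S = 33.75): V_ud = e^(−0.02)·[0.3069·0.0000 + 0.6931·9.6875] = 6.5812
Node dd (S = 16.88): V_dd = e^(−0.02)·[0.3069·9.6875 + 0.6931·22.3438] = 18.0936
Node u (S = 45): V_u = e^(−0.02)·[0.3069·0.0000 + 0.6931·6.5812] = 4.4709
Node d (S = 22.5): V_d = e^(−0.02)·[0.3069·6.5812 + 0.6931·18.0936] = 14.2718
Node 0 (S = 30): V_0 = e^(−0.02)·[0.3069·4.4709 + 0.6931·14.2718] = 11.0405

£11.04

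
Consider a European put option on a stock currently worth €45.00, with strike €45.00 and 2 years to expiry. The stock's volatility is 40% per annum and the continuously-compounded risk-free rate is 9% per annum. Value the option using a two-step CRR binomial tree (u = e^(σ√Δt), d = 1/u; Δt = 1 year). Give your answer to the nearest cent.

CRR parameters: u = e^(σ√Δt) = e^(0.4·√1) = 1.4918, d = 1/u = 0.6703
Per-period rate: rΔt = 0.09·1 = 0.09, so R = e^0.09 = 1.0942
Risk-neutral probability p = (e^0.09 − 0.6703)/(1.4918 − 0.6703) = 0.4239/0.8215 = 0.5159
Terminal stock prices: S_uu = 100.1, S_ud = 45, S_dd = 20.22
Terminal payoffs (K − S): max(-55.15, 0) = 0, max(0, 0) = 0, max(24.78, 0) = 24.78
Node u (S = 67.13): V_u = e^(−0.09)·[0.5159·0.0000 + 0.4841·0.0000] = 0.0000
Node d (S = 30.16): V_d = e^(−0.09)·[0.5159·0.0000 + 0.4841·24.7802] = 10.9625
Node 0 (S = 45): V_0 = e^(−0.09)·[0.5159·0.0000 + 0.4841·10.9625] = 4.8497

€4.85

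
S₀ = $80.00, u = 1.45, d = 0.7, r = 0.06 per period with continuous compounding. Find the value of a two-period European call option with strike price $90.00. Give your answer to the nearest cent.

Risk-neutral probability p = (e^0.06 − 0.7)/(1.45 − 0.7) = 0.3618/0.7500 = 0.4824
Terminal stock prices: S_uu = 168.2, S_ud = 81.2, S_dd = 39.2
Terminal payoffs (S − K): max(78.2, 0) = 78.2, max(-8.8, 0) = 0, max(-50.8, 0) = 0
Node u (S = 116): V_u = e^(−0.06)·[0.4824·78.2000 + 0.5176·0.0000] = 35.5304
Node d (S = 56): V_d = e^(−0.06)·[0.4824·0.0000 + 0.5176·0.0000] = 0.0000
Node 0 (S = 80): V_0 = e^(−0.06)·[0.4824·35.5304 + 0.5176·0.0000] = 16.1434

$16.14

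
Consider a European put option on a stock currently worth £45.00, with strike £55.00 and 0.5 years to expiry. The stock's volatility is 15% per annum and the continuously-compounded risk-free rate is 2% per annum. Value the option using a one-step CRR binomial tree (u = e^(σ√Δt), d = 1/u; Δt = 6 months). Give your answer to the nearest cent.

CRR parameters: u = e^(σ√Δt) = e^(0.15·√0.5) = 1.1119, d = 1/u = 0.8994
Per-period rate: rΔt = 0.02·0.5 = 0.01, so R = e^0.01 = 1.0101
Risk-neutral probability p = (e^0.01 − 0.8994)/(1.1119 − 0.8994) = 0.1107/0.2125 = 0.5208
Terminal stock prices: S_u = 50.04, S_d = 40.47
Terminal payoffs (K − S): max(4.965, 0) = 4.965, max(14.53, 0) = 14.53
Node 0 (S = 45): V_0 = e^(−0.01)·[0.5208·4.9647 + 0.4792·14.5286] = 9.4527

£9.45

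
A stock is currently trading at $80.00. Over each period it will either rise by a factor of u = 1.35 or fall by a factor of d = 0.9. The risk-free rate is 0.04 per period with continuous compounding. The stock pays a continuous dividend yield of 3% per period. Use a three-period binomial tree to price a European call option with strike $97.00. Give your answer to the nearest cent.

$5.41

Per-period risk-free factor R = e^0.04 = 1.0408; dividend-adjusted growth = e^(0.04−0.03) = 1.0101.
Risk-neutral probability p = (1.0101 − 0.9)/(1.35 − 0.9) = 0.1101/0.4500 = 0.2446
Terminal stock prices: S_uuu = 196.8, S_uud = 131.2, S_udd = 87.48, S_ddd = 58.32
Terminal payoffs (S − K): max(99.83, 0) = 99.83, max(34.22, 0) = 34.22, max(-9.52, 0) = 0, max(-38.68, 0) = 0
Node uu (S = 145.8): V_uu = e^(−0.04)·[0.2446·99.8300 + 0.7554·34.2200] = 48.2944
Node ud (S = 97.2): V_ud = e^(−0.04)·[0.2446·34.2200 + 0.7554·0.0000] = 8.0406
Node dd (S = 64.8): V_dd = e^(−0.04)·[0.2446·0.0000 + 0.7554·0.0000] = 0.0000
Node u (S = 108): V_u = e^(−0.04)·[0.2446·48.2944 + 0.7554·8.0406] = 17.1836
Node d (S = 72): V_d = e^(−0.04)·[0.2446·8.0406 + 0.7554·0.0000] = 1.8893
Node 0 (S = 80): V_0 = e^(−0.04)·[0.2446·17.1836 + 0.7554·1.8893] = 5.4088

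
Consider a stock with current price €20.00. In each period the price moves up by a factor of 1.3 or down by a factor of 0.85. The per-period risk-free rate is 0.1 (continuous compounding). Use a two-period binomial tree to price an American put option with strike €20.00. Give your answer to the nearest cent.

€1.18

Risk-neutral probability p = (e^0.1 − 0.85)/(1.3 − 0.85) = 0.2552/0.4500 = 0.5670
Terminal stock prices: S_uu = 33.8, S_ud = 22.1, S_dd = 14.45
Terminal payoffs (K − S): max(-13.8, 0) = 0, max(-2.1, 0) = 0, max(5.55, 0) = 5.55
Node u (S = 26): continuation = e^(−0.1)·[0.5670·0.0000 + 0.4330·0.0000] = 0.0000; exercise value = 0.0000 ≤ continuation, so V_u = 0.0000
Node d (S = 17): continuation = e^(−0.1)·[0.5670·0.0000 + 0.4330·5.5500] = 2.1742; exercise value = 3.0000 > continuation, so V_d = 3.0000 (exercise)
Node 0 (S = 20): continuation = e^(−0.1)·[0.5670·0.0000 + 0.4330·3.0000] = 1.1753; exercise value = 0.0000 ≤ continuation, so V_0 = 1.1753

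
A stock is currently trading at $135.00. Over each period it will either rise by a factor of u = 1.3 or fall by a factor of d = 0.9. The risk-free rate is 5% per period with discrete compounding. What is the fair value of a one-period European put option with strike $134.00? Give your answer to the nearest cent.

$7.44

Risk-neutral probability p = (1 + 0.05 − 0.9)/(1.3 − 0.9) = 0.1500/0.4000 = 0.3750
Terminal stock prices: S_u = 175.5, S_d = 121.5
Terminal payoffs (K − S): max(-41.5, 0) = 0, max(12.5, 0) = 12.5
Node 0 (S = 135): V_0 = 1/1.05·[0.3750·0.0000 + 0.6250·12.5000] = 7.4405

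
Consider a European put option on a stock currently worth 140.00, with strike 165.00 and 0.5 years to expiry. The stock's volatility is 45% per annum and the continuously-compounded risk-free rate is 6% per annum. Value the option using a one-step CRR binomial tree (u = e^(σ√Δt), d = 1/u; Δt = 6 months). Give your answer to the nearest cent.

32.60

CRR parameters: u = e^(σ√Δt) = e^(0.45·√0.5) = 1.3746, d = 1/u = 0.7275
Per-period rate: rΔt = 0.06·0.5 = 0.03, so R = e^0.03 = 1.0305
Risk-neutral probability p = (e^0.03 − 0.7275)/(1.3746 − 0.7275) = 0.3030/0.6472 = 0.4682
Terminal stock prices: S_u = 192.5, S_d = 101.8
Terminal payoffs (K − S): max(-27.45, 0) = 0, max(63.16, 0) = 63.16
Node 0 (S = 140): V_0 = e^(−0.03)·[0.4682·0.0000 + 0.5318·63.1558] = 32.5954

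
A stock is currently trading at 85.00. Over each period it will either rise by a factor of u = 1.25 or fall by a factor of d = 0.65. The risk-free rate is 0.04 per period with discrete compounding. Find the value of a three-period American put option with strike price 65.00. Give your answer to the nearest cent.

Risk-neutral probability p = (1 + 0.04 − 0.65)/(1.25 − 0.65) = 0.3900/0.6000 = 0.6500
Terminal stock prices: S_uuu = 166, S_uud = 86.33, S_udd = 44.89, S_ddd = 23.34
Terminal payoffs (K − S): max(-101, 0) = 0, max(-21.33, 0) = 0, max(20.11, 0) = 20.11, max(41.66, 0) = 41.66
Node uu (S = 132.8): continuation = 1/1.04·[0.6500·0.0000 + 0.3500·0.0000] = 0.0000; exercise value = 0.0000 ≤ continuation, so V_uu = 0.0000
Node ud (S = 69.06): continuation = 1/1.04·[0.6500·0.0000 + 0.3500·20.1094] = 6.7676; exercise value = 0.0000 ≤ continuation, so V_ud = 6.7676
Node dd (S = 35.91): continuation = 1/1.04·[0.6500·20.1094 + 0.3500·41.6569] = 26.5875; exercise value = 29.0875 > continuation, so V_dd = 29.0875 (exercise)
Node u (S = 106.2): continuation = 1/1.04·[0.6500·0.0000 + 0.3500·6.7676] = 2.2776; exercise value = 0.0000 ≤ continuation, so V_u = 2.2776
Node d (S = 55.25): continuation = 1/1.04·[0.6500·6.7676 + 0.3500·29.0875] = 14.0188; exercise value = 9.7500 ≤ continuation, so V_d = 14.0188
Node 0 (S = 85): continuation = 1/1.04·[0.6500·2.2776 + 0.3500·14.0188] = 6.1413; exercise value = 0.0000 ≤ continuation, so V_0 = 6.1413

6.14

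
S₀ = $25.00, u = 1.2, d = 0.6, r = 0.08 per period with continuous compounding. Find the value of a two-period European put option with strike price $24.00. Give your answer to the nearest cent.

Risk-neutral probability p = (e^0.08 − 0.6)/(1.2 − 0.6) = 0.4833/0.6000 = 0.8055
Terminal stock prices: S_uu = 36, S_ud = 18, S_dd = 9
Terminal payoffs (K − S): max(-12, 0) = 0, max(6, 0) = 6, max(15, 0) = 15
Node u (S = 30): V_u = e^(−0.08)·[0.8055·0.0000 + 0.1945·6.0000] = 1.0774
Node d (S = 15): V_d = e^(−0.08)·[0.8055·6.0000 + 0.1945·15.0000] = 7.1548
Node 0 (S = 25): V_0 = e^(−0.08)·[0.8055·1.0774 + 0.1945·7.1548] = 2.0859

$2.09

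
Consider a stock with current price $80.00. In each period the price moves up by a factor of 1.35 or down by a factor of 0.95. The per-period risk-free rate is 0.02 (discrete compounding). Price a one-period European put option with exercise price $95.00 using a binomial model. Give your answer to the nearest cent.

Risk-neutral probability p = (1 + 0.02 − 0.95)/(1.35 − 0.95) = 0.0700/0.4000 = 0.1750
Terminal stock prices: S_u = 108, S_d = 76
Terminal payoffs (K − S): max(-13, 0) = 0, max(19, 0) = 19
Node 0 (S = 80): V_0 = 1/1.02·[0.1750·0.0000 + 0.8250·19.0000] = 15.3676

$15.37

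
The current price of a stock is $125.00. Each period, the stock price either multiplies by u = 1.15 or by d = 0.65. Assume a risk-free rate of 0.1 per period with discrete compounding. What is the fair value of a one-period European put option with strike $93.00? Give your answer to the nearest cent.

Risk-neutral probability p = (1 + 0.1 − 0.65)/(1.15 − 0.65) = 0.4500/0.5000 = 0.9000
Terminal stock prices: S_u = 143.8, S_d = 81.25
Terminal payoffs (K − S): max(-50.75, 0) = 0, max(11.75, 0) = 11.75
Node 0 (S = 125): V_0 = 1/1.1·[0.9000·0.0000 + 0.1000·11.7500] = 1.0682

$1.07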